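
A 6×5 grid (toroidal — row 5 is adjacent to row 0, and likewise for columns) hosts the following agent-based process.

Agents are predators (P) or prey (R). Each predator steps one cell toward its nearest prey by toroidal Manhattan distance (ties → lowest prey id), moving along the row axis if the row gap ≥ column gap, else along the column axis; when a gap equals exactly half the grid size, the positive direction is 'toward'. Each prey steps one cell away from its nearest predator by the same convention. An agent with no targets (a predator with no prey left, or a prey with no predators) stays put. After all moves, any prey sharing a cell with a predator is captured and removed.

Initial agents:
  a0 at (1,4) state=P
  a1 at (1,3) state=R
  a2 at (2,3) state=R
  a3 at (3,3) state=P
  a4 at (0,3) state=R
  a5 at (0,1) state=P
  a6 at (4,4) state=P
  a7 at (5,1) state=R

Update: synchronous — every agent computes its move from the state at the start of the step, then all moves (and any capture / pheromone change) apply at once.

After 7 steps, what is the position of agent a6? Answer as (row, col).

t=1: a0@(1,3):P a1@(1,2):R a3@(2,3):P a4@(5,3):R a5@(5,1):P a6@(3,4):P a7@(4,1):R
t=2: a0@(1,2):P a1@(1,1):R a3@(1,3):P a4@(4,3):R a5@(4,1):P a6@(4,4):P a7@(3,1):R
t=3: a0@(1,1):P a1@(1,0):R a3@(1,2):P a4@(4,2):R a5@(3,1):P a6@(4,3):P a7@(2,1):R
t=4: a0@(1,0):P a1@(1,4):R a3@(1,1):P a4@(4,1):R a5@(2,1):P a6@(4,2):P a7@(3,1):R
t=5: a0@(1,4):P a1@(1,3):R a3@(1,0):P a4@(4,0):R a5@(3,1):P a6@(4,1):P
t=6: a0@(1,3):P a1@(1,2):R a3@(1,4):P a4@(4,4):R a5@(4,1):P a6@(4,0):P
t=7: a0@(1,2):P a1@(1,1):R a3@(1,3):P a4@(4,3):R a5@(4,0):P a6@(4,4):P

(4, 4)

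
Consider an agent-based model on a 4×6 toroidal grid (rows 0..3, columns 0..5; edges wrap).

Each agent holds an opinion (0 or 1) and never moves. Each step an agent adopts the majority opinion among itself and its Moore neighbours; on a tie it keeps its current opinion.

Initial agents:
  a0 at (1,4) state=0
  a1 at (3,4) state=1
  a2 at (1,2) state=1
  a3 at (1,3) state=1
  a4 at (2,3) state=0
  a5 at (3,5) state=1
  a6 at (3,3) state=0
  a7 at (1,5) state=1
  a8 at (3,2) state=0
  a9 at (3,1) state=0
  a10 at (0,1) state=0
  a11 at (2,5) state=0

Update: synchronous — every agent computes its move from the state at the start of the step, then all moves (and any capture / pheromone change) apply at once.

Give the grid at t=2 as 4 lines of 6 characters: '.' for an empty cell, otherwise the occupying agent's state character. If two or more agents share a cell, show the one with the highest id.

.0....
..1100
...0.0
.00001

t=1: a0@(1,4):0 a1@(3,4):0 a2@(1,2):1 a3@(1,3):1 a4@(2,3):0 a5@(3,5):1 a6@(3,3):0 a7@(1,5):0 a8@(3,2):0 a9@(3,1):0 a10@(0,1):0 a11@(2,5):1
t=2: a0@(1,4):0 a1@(3,4):0 a2@(1,2):1 a3@(1,3):1 a4@(2,3):0 a5@(3,5):1 a6@(3,3):0 a7@(1,5):0 a8@(3,2):0 a9@(3,1):0 a10@(0,1):0 a11@(2,5):0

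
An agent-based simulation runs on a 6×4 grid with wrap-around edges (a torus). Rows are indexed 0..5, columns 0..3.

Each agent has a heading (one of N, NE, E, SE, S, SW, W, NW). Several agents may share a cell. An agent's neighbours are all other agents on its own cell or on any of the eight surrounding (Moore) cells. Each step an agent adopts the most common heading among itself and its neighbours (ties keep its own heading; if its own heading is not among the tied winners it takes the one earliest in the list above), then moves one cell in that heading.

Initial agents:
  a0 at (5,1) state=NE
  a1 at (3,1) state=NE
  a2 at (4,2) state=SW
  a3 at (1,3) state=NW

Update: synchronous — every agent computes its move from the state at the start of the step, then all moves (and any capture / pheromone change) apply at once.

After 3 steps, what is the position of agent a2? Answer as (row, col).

(1, 1)

t=1: a0@(4,2):NE a1@(2,2):NE a2@(3,3):NE a3@(0,2):NW
t=2: a0@(3,3):NE a1@(1,3):NE a2@(2,0):NE a3@(5,1):NW
t=3: a0@(2,0):NE a1@(0,0):NE a2@(1,1):NE a3@(4,0):NW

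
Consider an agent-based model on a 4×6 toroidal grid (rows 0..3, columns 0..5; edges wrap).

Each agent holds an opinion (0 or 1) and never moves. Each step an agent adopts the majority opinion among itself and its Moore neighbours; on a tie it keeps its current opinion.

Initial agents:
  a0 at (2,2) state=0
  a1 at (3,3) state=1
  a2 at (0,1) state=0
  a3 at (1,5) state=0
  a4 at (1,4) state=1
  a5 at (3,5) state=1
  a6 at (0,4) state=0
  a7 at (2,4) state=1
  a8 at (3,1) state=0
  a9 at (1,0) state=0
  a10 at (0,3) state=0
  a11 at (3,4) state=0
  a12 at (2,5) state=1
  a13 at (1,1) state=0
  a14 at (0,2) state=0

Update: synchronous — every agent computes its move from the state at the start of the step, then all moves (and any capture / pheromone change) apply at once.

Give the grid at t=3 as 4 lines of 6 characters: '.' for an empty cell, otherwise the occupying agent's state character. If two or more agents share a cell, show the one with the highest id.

.0000.
00..10
..0.11
.0.011

t=1: a0@(2,2):0 a1@(3,3):0 a2@(0,1):0 a3@(1,5):0 a4@(1,4):1 a5@(3,5):1 a6@(0,4):0 a7@(2,4):1 a8@(3,1):0 a9@(1,0):0 a10@(0,3):0 a11@(3,4):1 a12@(2,5):1 a13@(1,1):0 a14@(0,2):0
t=2: (unchanged — steady state)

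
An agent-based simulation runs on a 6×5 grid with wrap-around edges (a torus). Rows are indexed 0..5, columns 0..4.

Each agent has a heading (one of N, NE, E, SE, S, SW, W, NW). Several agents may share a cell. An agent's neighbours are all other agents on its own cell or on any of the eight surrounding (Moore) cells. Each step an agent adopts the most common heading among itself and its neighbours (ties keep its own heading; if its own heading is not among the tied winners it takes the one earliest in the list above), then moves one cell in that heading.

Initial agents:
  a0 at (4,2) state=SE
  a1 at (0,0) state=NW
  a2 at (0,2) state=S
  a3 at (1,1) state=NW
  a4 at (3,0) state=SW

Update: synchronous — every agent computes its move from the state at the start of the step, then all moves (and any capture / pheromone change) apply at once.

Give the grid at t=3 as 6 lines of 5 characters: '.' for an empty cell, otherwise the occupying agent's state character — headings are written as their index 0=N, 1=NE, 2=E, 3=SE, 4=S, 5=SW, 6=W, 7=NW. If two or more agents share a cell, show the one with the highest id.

.....
3....
.....
..4..
..77.
.....

t=1: a0@(5,3):SE a1@(5,4):NW a2@(1,2):S a3@(0,0):NW a4@(4,4):SW
t=2: a0@(0,4):SE a1@(4,3):NW a2@(2,2):S a3@(5,4):NW a4@(5,3):SW
t=3: a0@(1,0):SE a1@(3,2):NW a2@(3,2):S a3@(4,3):NW a4@(4,2):NW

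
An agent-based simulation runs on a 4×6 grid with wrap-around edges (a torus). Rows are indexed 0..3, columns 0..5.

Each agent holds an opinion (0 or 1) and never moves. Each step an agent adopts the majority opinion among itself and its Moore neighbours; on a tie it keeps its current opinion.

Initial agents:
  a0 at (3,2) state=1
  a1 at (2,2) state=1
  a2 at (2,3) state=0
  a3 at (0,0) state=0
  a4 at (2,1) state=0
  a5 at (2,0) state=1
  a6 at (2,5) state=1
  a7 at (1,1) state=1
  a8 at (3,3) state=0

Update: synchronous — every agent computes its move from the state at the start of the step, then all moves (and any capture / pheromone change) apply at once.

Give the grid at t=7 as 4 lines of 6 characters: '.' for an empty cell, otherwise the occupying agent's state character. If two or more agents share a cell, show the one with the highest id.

0.....
.1....
1110.1
..00..

t=1: a0@(3,2):0 a1@(2,2):1 a2@(2,3):0 a3@(0,0):0 a4@(2,1):1 a5@(2,0):1 a6@(2,5):1 a7@(1,1):1 a8@(3,3):0
t=2: (unchanged — steady state)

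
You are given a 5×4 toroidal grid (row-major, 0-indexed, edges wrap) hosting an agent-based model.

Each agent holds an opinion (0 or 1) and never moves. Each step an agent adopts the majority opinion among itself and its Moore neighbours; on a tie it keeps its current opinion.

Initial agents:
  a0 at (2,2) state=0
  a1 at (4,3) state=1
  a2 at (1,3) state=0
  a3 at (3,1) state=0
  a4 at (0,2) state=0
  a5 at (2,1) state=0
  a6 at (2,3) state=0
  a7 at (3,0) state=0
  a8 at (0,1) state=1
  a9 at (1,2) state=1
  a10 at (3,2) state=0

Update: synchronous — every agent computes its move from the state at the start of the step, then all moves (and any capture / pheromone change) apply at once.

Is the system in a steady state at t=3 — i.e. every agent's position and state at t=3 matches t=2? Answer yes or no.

t=1: a0@(2,2):0 a1@(4,3):0 a2@(1,3):0 a3@(3,1):0 a4@(0,2):1 a5@(2,1):0 a6@(2,3):0 a7@(3,0):0 a8@(0,1):1 a9@(1,2):0 a10@(3,2):0
t=2: a0@(2,2):0 a1@(4,3):0 a2@(1,3):0 a3@(3,1):0 a4@(0,2):0 a5@(2,1):0 a6@(2,3):0 a7@(3,0):0 a8@(0,1):1 a9@(1,2):0 a10@(3,2):0
t=3: a0@(2,2):0 a1@(4,3):0 a2@(1,3):0 a3@(3,1):0 a4@(0,2):0 a5@(2,1):0 a6@(2,3):0 a7@(3,0):0 a8@(0,1):0 a9@(1,2):0 a10@(3,2):0

no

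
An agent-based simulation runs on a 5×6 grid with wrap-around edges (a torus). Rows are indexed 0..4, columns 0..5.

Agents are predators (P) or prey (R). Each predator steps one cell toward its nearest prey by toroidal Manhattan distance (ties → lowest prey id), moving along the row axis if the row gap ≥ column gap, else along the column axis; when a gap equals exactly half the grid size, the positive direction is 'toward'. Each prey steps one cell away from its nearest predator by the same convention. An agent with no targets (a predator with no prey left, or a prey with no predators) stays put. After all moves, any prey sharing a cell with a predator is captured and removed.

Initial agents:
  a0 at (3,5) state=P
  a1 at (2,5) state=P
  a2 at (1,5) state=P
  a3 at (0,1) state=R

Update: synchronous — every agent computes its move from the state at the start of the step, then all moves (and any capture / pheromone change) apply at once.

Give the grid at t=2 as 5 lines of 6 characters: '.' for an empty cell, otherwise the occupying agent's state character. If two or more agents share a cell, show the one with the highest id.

t=1: a0@(4,5):P a1@(1,5):P a2@(1,0):P a3@(0,2):R
t=2: a0@(4,0):P a1@(1,0):P a2@(1,1):P a3@(0,3):R

...R..
PP....
......
......
P.....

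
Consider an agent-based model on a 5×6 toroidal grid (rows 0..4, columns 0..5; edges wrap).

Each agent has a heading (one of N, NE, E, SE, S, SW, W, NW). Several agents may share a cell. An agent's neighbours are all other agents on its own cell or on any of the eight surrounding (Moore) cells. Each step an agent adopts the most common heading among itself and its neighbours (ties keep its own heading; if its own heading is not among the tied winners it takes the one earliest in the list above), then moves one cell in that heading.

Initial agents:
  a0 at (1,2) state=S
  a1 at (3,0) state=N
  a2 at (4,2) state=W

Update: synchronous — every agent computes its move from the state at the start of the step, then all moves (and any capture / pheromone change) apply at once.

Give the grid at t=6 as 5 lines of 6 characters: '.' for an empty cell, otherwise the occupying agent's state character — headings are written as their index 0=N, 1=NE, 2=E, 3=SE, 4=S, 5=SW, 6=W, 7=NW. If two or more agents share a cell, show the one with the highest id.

t=1: a0@(2,2):S a1@(2,0):N a2@(4,1):W
t=2: a0@(3,2):S a1@(1,0):N a2@(4,0):W
t=3: a0@(4,2):S a1@(0,0):N a2@(4,5):W
t=4: a0@(0,2):S a1@(4,0):N a2@(4,4):W
t=5: a0@(1,2):S a1@(3,0):N a2@(4,3):W
t=6: a0@(2,2):S a1@(2,0):N a2@(4,2):W

......
......
0.4...
......
..6...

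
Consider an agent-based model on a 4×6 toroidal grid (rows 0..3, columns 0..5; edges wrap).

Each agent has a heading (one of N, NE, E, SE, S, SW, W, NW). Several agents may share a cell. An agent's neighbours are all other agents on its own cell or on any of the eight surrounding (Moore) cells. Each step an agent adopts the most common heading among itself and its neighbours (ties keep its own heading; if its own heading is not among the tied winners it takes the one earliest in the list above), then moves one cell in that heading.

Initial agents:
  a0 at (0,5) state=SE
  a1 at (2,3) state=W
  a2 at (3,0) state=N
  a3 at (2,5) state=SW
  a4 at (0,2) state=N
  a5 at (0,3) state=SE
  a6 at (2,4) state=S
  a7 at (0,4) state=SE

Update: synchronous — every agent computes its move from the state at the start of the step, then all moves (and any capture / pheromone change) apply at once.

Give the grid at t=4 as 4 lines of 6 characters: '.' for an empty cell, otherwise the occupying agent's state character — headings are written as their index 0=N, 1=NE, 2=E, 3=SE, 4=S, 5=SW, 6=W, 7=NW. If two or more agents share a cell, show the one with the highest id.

.3333.
...3..
.5..4.
......

t=1: a0@(1,0):SE a1@(2,2):W a2@(2,0):N a3@(3,4):SW a4@(3,2):N a5@(1,4):SE a6@(3,4):S a7@(1,5):SE
t=2: a0@(2,1):SE a1@(2,1):W a2@(3,1):SE a3@(0,3):SW a4@(2,2):N a5@(2,5):SE a6@(0,4):S a7@(2,0):SE
t=3: a0@(3,2):SE a1@(3,2):SE a2@(0,2):SE a3@(1,2):SW a4@(3,3):SE a5@(3,0):SE a6@(1,4):S a7@(3,1):SE
t=4: a0@(0,3):SE a1@(0,3):SE a2@(1,3):SE a3@(2,1):SW a4@(0,4):SE a5@(0,1):SE a6@(2,4):S a7@(0,2):SE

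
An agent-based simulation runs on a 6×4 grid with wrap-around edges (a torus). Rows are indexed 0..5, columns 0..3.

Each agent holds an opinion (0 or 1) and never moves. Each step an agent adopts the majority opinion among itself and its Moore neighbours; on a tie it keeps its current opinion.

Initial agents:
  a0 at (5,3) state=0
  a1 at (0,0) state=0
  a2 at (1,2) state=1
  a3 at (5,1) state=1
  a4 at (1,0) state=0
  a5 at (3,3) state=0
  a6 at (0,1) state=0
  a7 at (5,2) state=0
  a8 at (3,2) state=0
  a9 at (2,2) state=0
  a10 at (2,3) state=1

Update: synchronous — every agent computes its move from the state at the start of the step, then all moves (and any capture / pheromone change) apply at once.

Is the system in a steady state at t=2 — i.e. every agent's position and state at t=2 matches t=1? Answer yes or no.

no

t=1: a0@(5,3):0 a1@(0,0):0 a2@(1,2):1 a3@(5,1):0 a4@(1,0):0 a5@(3,3):0 a6@(0,1):0 a7@(5,2):0 a8@(3,2):0 a9@(2,2):0 a10@(2,3):0
t=2: a0@(5,3):0 a1@(0,0):0 a2@(1,2):0 a3@(5,1):0 a4@(1,0):0 a5@(3,3):0 a6@(0,1):0 a7@(5,2):0 a8@(3,2):0 a9@(2,2):0 a10@(2,3):0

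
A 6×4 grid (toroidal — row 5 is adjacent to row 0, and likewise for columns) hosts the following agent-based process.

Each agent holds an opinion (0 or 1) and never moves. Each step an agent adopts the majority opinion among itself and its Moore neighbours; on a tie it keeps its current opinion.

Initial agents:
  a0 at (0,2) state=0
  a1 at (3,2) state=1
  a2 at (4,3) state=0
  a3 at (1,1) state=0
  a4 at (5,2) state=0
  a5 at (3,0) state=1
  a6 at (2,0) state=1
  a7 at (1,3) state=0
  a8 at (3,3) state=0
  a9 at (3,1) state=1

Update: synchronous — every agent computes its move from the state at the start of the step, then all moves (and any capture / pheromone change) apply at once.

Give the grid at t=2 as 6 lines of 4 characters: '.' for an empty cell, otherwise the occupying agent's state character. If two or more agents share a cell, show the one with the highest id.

..0.
.0.0
1...
1111
...1
..0.

t=1: a0@(0,2):0 a1@(3,2):1 a2@(4,3):0 a3@(1,1):0 a4@(5,2):0 a5@(3,0):1 a6@(2,0):1 a7@(1,3):0 a8@(3,3):1 a9@(3,1):1
t=2: a0@(0,2):0 a1@(3,2):1 a2@(4,3):1 a3@(1,1):0 a4@(5,2):0 a5@(3,0):1 a6@(2,0):1 a7@(1,3):0 a8@(3,3):1 a9@(3,1):1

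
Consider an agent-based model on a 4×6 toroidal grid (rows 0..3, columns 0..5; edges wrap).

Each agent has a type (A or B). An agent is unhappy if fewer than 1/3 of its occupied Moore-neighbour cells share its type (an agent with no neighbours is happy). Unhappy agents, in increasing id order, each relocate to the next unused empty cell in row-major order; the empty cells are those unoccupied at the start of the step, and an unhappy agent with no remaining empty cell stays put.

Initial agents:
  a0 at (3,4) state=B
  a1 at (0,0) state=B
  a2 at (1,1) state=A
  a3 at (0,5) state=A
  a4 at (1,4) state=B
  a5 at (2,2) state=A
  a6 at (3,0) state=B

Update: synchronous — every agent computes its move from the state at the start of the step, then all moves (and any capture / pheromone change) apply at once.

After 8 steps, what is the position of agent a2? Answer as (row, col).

(1, 1)

t=1: a0@(0,1):B a1@(0,0):B a2@(1,1):A a3@(0,2):A a4@(0,3):B a5@(2,2):A a6@(3,0):B
t=2: a0@(0,1):B a1@(0,0):B a2@(1,1):A a3@(0,2):A a4@(0,4):B a5@(2,2):A a6@(3,0):B
t=3: (unchanged — steady state)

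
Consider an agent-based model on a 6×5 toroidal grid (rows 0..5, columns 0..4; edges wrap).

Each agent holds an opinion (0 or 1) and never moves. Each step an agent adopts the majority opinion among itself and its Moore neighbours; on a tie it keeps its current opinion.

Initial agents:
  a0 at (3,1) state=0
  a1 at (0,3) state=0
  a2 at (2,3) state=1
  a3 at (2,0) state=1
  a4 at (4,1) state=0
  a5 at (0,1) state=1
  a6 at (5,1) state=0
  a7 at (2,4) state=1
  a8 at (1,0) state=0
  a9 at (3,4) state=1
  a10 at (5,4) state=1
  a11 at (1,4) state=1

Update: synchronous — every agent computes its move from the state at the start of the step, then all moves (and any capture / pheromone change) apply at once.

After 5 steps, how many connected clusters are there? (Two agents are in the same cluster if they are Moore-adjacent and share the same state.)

2

t=1: a0@(3,1):0 a1@(0,3):1 a2@(2,3):1 a3@(2,0):1 a4@(4,1):0 a5@(0,1):0 a6@(5,1):0 a7@(2,4):1 a8@(1,0):1 a9@(3,4):1 a10@(5,4):1 a11@(1,4):1
t=2: (unchanged — steady state)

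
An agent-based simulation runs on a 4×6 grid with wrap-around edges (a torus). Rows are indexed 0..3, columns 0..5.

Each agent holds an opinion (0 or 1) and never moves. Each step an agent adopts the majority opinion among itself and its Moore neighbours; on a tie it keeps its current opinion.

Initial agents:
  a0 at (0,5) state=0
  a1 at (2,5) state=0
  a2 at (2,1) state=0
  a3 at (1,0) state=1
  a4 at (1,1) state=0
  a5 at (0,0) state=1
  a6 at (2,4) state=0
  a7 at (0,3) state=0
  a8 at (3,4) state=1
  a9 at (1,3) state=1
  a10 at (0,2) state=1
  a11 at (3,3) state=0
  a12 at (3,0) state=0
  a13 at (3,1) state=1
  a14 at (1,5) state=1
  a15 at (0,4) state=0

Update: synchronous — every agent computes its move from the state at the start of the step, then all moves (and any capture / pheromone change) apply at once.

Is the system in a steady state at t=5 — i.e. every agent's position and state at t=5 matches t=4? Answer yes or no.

no

t=1: a0@(0,5):1 a1@(2,5):0 a2@(2,1):0 a3@(1,0):0 a4@(1,1):1 a5@(0,0):1 a6@(2,4):0 a7@(0,3):0 a8@(3,4):0 a9@(1,3):0 a10@(0,2):1 a11@(3,3):0 a12@(3,0):0 a13@(3,1):1 a14@(1,5):0 a15@(0,4):0
t=2: a0@(0,5):0 a1@(2,5):0 a2@(2,1):0 a3@(1,0):0 a4@(1,1):1 a5@(0,0):1 a6@(2,4):0 a7@(0,3):0 a8@(3,4):0 a9@(1,3):0 a10@(0,2):1 a11@(3,3):0 a12@(3,0):0 a13@(3,1):1 a14@(1,5):0 a15@(0,4):0
t=3: a0@(0,5):0 a1@(2,5):0 a2@(2,1):0 a3@(1,0):0 a4@(1,1):1 a5@(0,0):0 a6@(2,4):0 a7@(0,3):0 a8@(3,4):0 a9@(1,3):0 a10@(0,2):1 a11@(3,3):0 a12@(3,0):0 a13@(3,1):1 a14@(1,5):0 a15@(0,4):0
t=4: a0@(0,5):0 a1@(2,5):0 a2@(2,1):0 a3@(1,0):0 a4@(1,1):0 a5@(0,0):0 a6@(2,4):0 a7@(0,3):0 a8@(3,4):0 a9@(1,3):0 a10@(0,2):1 a11@(3,3):0 a12@(3,0):0 a13@(3,1):0 a14@(1,5):0 a15@(0,4):0
t=5: a0@(0,5):0 a1@(2,5):0 a2@(2,1):0 a3@(1,0):0 a4@(1,1):0 a5@(0,0):0 a6@(2,4):0 a7@(0,3):0 a8@(3,4):0 a9@(1,3):0 a10@(0,2):0 a11@(3,3):0 a12@(3,0):0 a13@(3,1):0 a14@(1,5):0 a15@(0,4):0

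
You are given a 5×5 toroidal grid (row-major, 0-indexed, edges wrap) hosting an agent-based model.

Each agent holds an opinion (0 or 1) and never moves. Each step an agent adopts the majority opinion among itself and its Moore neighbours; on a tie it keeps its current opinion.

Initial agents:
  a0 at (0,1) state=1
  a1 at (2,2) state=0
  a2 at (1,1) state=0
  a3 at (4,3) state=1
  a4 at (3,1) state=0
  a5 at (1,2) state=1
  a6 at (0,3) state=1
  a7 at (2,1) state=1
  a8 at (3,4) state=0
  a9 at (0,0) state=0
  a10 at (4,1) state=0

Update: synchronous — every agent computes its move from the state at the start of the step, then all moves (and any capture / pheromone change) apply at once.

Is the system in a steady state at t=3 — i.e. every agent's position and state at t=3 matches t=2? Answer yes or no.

yes

t=1: a0@(0,1):0 a1@(2,2):0 a2@(1,1):0 a3@(4,3):1 a4@(3,1):0 a5@(1,2):1 a6@(0,3):1 a7@(2,1):0 a8@(3,4):0 a9@(0,0):0 a10@(4,1):0
t=2: a0@(0,1):0 a1@(2,2):0 a2@(1,1):0 a3@(4,3):1 a4@(3,1):0 a5@(1,2):0 a6@(0,3):1 a7@(2,1):0 a8@(3,4):0 a9@(0,0):0 a10@(4,1):0
t=3: (unchanged — steady state)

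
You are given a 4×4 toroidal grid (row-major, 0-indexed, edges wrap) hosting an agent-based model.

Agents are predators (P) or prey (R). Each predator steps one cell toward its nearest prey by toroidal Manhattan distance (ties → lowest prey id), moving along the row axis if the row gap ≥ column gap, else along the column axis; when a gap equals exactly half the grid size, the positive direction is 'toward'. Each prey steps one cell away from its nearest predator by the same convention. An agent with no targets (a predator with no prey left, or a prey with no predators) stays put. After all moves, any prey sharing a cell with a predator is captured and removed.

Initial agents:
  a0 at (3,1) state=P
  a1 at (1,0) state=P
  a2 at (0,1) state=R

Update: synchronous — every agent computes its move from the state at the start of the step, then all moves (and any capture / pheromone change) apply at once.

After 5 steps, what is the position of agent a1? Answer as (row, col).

t=1: a0@(0,1):P a1@(0,0):P a2@(1,1):R
t=2: a0@(1,1):P a1@(1,0):P a2@(2,1):R
t=3: a0@(2,1):P a1@(2,0):P a2@(3,1):R
t=4: a0@(3,1):P a1@(3,0):P a2@(0,1):R
t=5: a0@(0,1):P a1@(0,0):P a2@(1,1):R

(0, 0)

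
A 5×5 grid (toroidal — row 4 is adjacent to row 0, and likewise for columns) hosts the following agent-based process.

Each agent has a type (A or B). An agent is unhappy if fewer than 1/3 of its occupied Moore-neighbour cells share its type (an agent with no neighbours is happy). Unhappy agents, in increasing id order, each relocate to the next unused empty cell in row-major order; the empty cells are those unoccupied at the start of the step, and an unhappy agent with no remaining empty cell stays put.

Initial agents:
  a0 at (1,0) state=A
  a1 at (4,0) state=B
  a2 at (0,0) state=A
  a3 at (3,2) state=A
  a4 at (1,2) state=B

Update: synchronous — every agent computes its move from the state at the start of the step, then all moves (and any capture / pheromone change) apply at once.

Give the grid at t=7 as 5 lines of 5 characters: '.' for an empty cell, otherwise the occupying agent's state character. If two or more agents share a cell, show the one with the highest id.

AB...
A.B..
.....
..A..
.....

t=1: a0@(1,0):A a1@(0,1):B a2@(0,0):A a3@(3,2):A a4@(1,2):B
t=2: (unchanged — steady state)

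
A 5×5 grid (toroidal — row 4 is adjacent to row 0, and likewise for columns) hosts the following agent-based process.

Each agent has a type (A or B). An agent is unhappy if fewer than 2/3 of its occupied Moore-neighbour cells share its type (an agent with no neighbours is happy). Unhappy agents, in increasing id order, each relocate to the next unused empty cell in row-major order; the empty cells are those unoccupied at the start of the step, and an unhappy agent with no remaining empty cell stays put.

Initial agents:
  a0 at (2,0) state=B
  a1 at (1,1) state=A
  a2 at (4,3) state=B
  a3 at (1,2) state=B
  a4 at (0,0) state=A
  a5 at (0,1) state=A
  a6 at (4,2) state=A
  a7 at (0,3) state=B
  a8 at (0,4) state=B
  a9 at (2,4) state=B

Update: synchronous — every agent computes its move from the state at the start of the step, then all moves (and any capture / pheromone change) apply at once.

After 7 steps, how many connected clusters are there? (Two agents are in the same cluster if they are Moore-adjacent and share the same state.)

t=1: a0@(0,2):B a1@(1,0):A a2@(4,3):B a3@(1,3):B a4@(0,0):A a5@(0,1):A a6@(1,4):A a7@(0,3):B a8@(0,4):B a9@(2,4):B
t=2: a0@(0,2):B a1@(1,1):A a2@(4,3):B a3@(1,3):B a4@(0,0):A a5@(0,1):A a6@(1,2):A a7@(0,3):B a8@(2,0):B a9@(2,1):B
t=3: a0@(0,4):B a1@(1,0):A a2@(4,3):B a3@(1,3):B a4@(0,0):A a5@(0,1):A a6@(1,4):A a7@(0,3):B a8@(2,2):B a9@(2,3):B
t=4: a0@(0,2):B a1@(1,0):A a2@(4,3):B a3@(1,3):B a4@(0,0):A a5@(0,1):A a6@(1,1):A a7@(0,3):B a8@(2,2):B a9@(2,3):B
t=5: a0@(0,4):B a1@(1,0):A a2@(4,3):B a3@(1,3):B a4@(0,0):A a5@(0,1):A a6@(1,2):A a7@(0,3):B a8@(2,2):B a9@(2,3):B
t=6: a0@(0,2):B a1@(1,0):A a2@(4,3):B a3@(1,3):B a4@(0,0):A a5@(0,1):A a6@(1,1):A a7@(0,3):B a8@(2,2):B a9@(2,3):B
t=7: a0@(0,4):B a1@(1,0):A a2@(4,3):B a3@(1,3):B a4@(0,0):A a5@(0,1):A a6@(1,2):A a7@(0,3):B a8@(2,2):B a9@(2,3):B

2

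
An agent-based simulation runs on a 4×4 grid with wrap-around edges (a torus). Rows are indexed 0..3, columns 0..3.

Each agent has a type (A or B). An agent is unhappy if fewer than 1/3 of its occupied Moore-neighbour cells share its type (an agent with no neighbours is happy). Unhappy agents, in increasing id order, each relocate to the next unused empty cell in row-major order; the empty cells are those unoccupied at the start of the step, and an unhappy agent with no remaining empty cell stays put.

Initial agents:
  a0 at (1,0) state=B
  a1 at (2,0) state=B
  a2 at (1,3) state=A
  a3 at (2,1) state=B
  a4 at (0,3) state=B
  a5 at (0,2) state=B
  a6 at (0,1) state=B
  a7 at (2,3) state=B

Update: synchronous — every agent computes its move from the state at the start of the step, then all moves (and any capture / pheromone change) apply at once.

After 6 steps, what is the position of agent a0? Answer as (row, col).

(1, 0)

t=1: a0@(1,0):B a1@(2,0):B a2@(0,0):A a3@(2,1):B a4@(0,3):B a5@(0,2):B a6@(0,1):B a7@(2,3):B
t=2: a0@(1,0):B a1@(2,0):B a2@(1,1):A a3@(2,1):B a4@(0,3):B a5@(0,2):B a6@(0,1):B a7@(2,3):B
t=3: a0@(1,0):B a1@(2,0):B a2@(0,0):A a3@(2,1):B a4@(0,3):B a5@(0,2):B a6@(0,1):B a7@(2,3):B
t=4: a0@(1,0):B a1@(2,0):B a2@(1,1):A a3@(2,1):B a4@(0,3):B a5@(0,2):B a6@(0,1):B a7@(2,3):B
t=5: a0@(1,0):B a1@(2,0):B a2@(0,0):A a3@(2,1):B a4@(0,3):B a5@(0,2):B a6@(0,1):B a7@(2,3):B
t=6: a0@(1,0):B a1@(2,0):B a2@(1,1):A a3@(2,1):B a4@(0,3):B a5@(0,2):B a6@(0,1):B a7@(2,3):B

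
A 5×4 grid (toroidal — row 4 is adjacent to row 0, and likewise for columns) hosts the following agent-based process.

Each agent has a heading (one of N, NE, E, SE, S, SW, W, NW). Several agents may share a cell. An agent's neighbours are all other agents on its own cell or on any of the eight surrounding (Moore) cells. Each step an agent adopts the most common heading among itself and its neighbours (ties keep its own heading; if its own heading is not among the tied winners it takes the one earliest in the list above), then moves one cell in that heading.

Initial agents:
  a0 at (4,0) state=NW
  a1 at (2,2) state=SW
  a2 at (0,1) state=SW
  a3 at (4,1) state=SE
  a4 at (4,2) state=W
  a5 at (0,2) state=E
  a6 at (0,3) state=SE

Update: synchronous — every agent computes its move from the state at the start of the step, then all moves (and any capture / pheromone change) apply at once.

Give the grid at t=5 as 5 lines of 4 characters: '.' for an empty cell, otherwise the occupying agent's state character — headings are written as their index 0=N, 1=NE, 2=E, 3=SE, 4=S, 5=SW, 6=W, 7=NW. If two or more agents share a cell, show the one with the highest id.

3..3
....
.5..
....
.333

t=1: a0@(0,1):SE a1@(3,1):SW a2@(1,0):SW a3@(0,2):SE a4@(0,3):SE a5@(1,3):SE a6@(1,0):SE
t=2: a0@(1,2):SE a1@(4,0):SW a2@(2,1):SE a3@(1,3):SE a4@(1,0):SE a5@(2,0):SE a6@(2,1):SE
t=3: a0@(2,3):SE a1@(0,3):SW a2@(3,2):SE a3@(2,0):SE a4@(2,1):SE a5@(3,1):SE a6@(3,2):SE
t=4: a0@(3,0):SE a1@(1,2):SW a2@(4,3):SE a3@(3,1):SE a4@(3,2):SE a5@(4,2):SE a6@(4,3):SE
t=5: a0@(4,1):SE a1@(2,1):SW a2@(0,0):SE a3@(4,2):SE a4@(4,3):SE a5@(0,3):SE a6@(0,0):SE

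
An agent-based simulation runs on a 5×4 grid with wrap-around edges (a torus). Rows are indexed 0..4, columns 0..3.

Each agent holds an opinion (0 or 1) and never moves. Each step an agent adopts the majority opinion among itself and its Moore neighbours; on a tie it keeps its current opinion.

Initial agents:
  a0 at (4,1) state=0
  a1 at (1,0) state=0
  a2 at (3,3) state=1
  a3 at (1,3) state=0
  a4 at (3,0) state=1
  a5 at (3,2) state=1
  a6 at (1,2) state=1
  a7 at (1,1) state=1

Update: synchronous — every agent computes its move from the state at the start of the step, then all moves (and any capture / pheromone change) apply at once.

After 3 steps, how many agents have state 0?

2

t=1: a0@(4,1):1 a1@(1,0):0 a2@(3,3):1 a3@(1,3):0 a4@(3,0):1 a5@(3,2):1 a6@(1,2):1 a7@(1,1):1
t=2: (unchanged — steady state)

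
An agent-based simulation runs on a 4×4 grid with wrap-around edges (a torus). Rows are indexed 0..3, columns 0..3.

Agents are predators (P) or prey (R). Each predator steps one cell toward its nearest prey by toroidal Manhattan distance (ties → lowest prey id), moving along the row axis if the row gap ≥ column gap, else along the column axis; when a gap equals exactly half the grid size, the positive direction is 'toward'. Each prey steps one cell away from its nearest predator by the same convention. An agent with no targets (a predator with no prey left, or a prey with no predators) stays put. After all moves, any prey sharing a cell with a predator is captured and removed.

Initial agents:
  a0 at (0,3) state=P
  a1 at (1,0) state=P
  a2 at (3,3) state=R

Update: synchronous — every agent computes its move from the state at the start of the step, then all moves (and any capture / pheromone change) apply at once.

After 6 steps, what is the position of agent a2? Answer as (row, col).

(1, 3)

t=1: a0@(3,3):P a1@(2,0):P a2@(2,3):R
t=2: a0@(2,3):P a1@(2,3):P a2@(1,3):R
t=3: a0@(1,3):P a1@(1,3):P a2@(0,3):R
t=4: a0@(0,3):P a1@(0,3):P a2@(3,3):R
t=5: a0@(3,3):P a1@(3,3):P a2@(2,3):R
t=6: a0@(2,3):P a1@(2,3):P a2@(1,3):R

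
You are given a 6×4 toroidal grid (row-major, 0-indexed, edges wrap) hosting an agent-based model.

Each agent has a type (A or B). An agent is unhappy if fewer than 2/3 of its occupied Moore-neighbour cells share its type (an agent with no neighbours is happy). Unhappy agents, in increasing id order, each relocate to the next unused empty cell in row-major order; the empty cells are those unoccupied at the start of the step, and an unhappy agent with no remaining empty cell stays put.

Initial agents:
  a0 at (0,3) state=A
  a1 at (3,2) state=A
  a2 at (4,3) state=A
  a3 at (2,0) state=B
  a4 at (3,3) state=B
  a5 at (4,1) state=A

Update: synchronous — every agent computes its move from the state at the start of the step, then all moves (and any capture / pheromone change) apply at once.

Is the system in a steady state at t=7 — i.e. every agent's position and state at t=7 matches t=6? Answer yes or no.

no

t=1: a0@(0,3):A a1@(3,2):A a2@(0,0):A a3@(2,0):B a4@(0,1):B a5@(4,1):A
t=2: a0@(0,3):A a1@(3,2):A a2@(0,2):A a3@(2,0):B a4@(1,0):B a5@(4,1):A
t=3: a0@(0,0):A a1@(3,2):A a2@(0,2):A a3@(2,0):B a4@(0,1):B a5@(4,1):A
t=4: a0@(0,3):A a1@(3,2):A a2@(1,0):A a3@(2,0):B a4@(1,1):B a5@(4,1):A
t=5: a0@(0,3):A a1@(3,2):A a2@(0,0):A a3@(0,1):B a4@(0,2):B a5@(4,1):A
t=6: a0@(1,0):A a1@(3,2):A a2@(1,1):A a3@(1,2):B a4@(1,3):B a5@(4,1):A
t=7: a0@(0,0):A a1@(3,2):A a2@(0,1):A a3@(0,2):B a4@(0,3):B a5@(4,1):A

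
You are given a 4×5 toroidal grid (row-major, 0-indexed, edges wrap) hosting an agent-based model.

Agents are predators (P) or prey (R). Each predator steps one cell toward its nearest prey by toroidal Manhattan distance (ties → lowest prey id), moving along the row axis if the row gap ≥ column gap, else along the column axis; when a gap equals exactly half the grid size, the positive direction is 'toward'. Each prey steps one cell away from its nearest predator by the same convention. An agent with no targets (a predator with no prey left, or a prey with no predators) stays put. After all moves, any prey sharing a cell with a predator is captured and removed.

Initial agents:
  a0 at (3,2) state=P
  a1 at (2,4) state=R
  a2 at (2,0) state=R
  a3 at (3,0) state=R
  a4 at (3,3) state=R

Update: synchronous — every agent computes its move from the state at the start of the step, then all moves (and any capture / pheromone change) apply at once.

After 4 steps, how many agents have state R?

4

t=1: a0@(3,3):P a1@(2,0):R a2@(2,4):R a3@(3,4):R a4@(3,4):R
t=2: a0@(3,4):P a1@(2,1):R a2@(1,4):R a3@(3,0):R a4@(3,0):R
t=3: a0@(3,0):P a1@(2,2):R a2@(0,4):R a3@(3,1):R a4@(3,1):R
t=4: a0@(3,1):P a1@(2,3):R a2@(1,4):R a3@(3,2):R a4@(3,2):R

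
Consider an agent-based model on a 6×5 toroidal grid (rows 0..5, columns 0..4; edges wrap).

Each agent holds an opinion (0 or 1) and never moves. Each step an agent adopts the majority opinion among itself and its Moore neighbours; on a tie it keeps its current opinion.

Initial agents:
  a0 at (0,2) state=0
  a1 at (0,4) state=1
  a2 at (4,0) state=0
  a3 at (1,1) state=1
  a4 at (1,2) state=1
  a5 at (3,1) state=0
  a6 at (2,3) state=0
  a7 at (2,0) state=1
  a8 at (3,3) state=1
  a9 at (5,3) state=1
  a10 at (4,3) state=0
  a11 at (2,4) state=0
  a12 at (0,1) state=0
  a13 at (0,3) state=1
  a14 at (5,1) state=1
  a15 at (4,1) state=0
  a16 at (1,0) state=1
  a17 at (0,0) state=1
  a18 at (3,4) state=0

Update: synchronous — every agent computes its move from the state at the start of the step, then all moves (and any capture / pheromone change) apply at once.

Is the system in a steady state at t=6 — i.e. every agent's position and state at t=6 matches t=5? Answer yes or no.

yes

t=1: a0@(0,2):1 a1@(0,4):1 a2@(4,0):0 a3@(1,1):1 a4@(1,2):1 a5@(3,1):0 a6@(2,3):0 a7@(2,0):1 a8@(3,3):0 a9@(5,3):1 a10@(4,3):0 a11@(2,4):0 a12@(0,1):1 a13@(0,3):1 a14@(5,1):0 a15@(4,1):0 a16@(1,0):1 a17@(0,0):1 a18@(3,4):0
t=2: (unchanged — steady state)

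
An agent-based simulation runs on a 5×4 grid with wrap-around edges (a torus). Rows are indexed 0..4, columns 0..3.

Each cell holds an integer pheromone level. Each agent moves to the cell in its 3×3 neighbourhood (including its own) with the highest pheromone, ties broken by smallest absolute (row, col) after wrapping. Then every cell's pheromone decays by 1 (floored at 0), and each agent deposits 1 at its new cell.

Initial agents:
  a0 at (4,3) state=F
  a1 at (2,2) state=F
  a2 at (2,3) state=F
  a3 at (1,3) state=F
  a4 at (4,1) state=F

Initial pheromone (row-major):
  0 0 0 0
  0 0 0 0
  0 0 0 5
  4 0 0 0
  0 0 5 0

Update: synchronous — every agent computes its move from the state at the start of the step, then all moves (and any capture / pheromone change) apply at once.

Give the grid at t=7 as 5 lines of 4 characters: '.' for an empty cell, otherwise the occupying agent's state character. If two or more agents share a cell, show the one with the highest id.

....
....
...F
....
..F.

t=1: a0@(4,2) a1@(2,3) a2@(2,3) a3@(2,3) a4@(4,2) | pheromone: 0 0 0 0 / 0 0 0 0 / 0 0 0 7 / 3 0 0 0 / 0 0 6 0
t=2: a0@(4,2) a1@(2,3) a2@(2,3) a3@(2,3) a4@(4,2) | pheromone: 0 0 0 0 / 0 0 0 0 / 0 0 0 9 / 2 0 0 0 / 0 0 7 0
t=3: a0@(4,2) a1@(2,3) a2@(2,3) a3@(2,3) a4@(4,2) | pheromone: 0 0 0 0 / 0 0 0 0 / 0 0 0 11 / 1 0 0 0 / 0 0 8 0
t=4: a0@(4,2) a1@(2,3) a2@(2,3) a3@(2,3) a4@(4,2) | pheromone: 0 0 0 0 / 0 0 0 0 / 0 0 0 13 / 0 0 0 0 / 0 0 9 0
t=5: a0@(4,2) a1@(2,3) a2@(2,3) a3@(2,3) a4@(4,2) | pheromone: 0 0 0 0 / 0 0 0 0 / 0 0 0 15 / 0 0 0 0 / 0 0 10 0
t=6: a0@(4,2) a1@(2,3) a2@(2,3) a3@(2,3) a4@(4,2) | pheromone: 0 0 0 0 / 0 0 0 0 / 0 0 0 17 / 0 0 0 0 / 0 0 11 0
t=7: a0@(4,2) a1@(2,3) a2@(2,3) a3@(2,3) a4@(4,2) | pheromone: 0 0 0 0 / 0 0 0 0 / 0 0 0 19 / 0 0 0 0 / 0 0 12 0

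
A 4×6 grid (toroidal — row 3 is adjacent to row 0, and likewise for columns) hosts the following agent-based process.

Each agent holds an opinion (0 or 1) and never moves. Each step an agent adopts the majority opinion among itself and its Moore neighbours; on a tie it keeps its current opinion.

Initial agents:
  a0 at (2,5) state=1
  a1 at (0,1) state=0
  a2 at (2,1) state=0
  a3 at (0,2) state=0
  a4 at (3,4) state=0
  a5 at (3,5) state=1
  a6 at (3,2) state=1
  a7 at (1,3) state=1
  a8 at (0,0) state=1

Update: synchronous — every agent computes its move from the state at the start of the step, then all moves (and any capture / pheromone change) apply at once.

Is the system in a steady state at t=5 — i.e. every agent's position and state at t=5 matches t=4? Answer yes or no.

yes

t=1: a0@(2,5):1 a1@(0,1):0 a2@(2,1):0 a3@(0,2):0 a4@(3,4):1 a5@(3,5):1 a6@(3,2):0 a7@(1,3):1 a8@(0,0):1
t=2: (unchanged — steady state)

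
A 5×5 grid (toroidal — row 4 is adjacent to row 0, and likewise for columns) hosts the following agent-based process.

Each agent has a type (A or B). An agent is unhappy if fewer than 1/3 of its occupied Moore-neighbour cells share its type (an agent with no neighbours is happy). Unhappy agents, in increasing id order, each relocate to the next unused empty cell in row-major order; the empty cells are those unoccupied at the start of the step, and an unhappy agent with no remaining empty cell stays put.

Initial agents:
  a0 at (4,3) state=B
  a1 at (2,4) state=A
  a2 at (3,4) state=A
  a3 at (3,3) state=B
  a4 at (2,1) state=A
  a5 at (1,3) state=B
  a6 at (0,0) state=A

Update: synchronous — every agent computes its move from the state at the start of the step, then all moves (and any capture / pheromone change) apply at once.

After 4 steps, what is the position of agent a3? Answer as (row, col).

t=1: a0@(4,3):B a1@(2,4):A a2@(3,4):A a3@(3,3):B a4@(2,1):A a5@(0,1):B a6@(0,0):A
t=2: a0@(4,3):B a1@(2,4):A a2@(3,4):A a3@(3,3):B a4@(2,1):A a5@(0,2):B a6@(0,3):A
t=3: a0@(4,3):B a1@(2,4):A a2@(3,4):A a3@(3,3):B a4@(2,1):A a5@(0,2):B a6@(0,0):A
t=4: (unchanged — steady state)

(3, 3)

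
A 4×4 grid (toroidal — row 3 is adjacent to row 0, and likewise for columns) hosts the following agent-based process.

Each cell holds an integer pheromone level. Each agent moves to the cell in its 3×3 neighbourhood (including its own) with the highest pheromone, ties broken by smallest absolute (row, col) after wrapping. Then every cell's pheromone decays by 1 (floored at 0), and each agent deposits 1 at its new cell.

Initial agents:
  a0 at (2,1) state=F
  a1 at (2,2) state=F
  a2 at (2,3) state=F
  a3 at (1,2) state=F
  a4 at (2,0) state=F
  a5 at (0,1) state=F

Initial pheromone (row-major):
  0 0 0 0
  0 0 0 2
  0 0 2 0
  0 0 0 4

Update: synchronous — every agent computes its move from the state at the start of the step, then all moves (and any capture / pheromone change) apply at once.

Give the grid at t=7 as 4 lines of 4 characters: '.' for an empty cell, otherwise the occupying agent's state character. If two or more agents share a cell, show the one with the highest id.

t=1: a0@(2,2) a1@(3,3) a2@(3,3) a3@(1,3) a4@(3,3) a5@(0,0) | pheromone: 1 0 0 0 / 0 0 0 2 / 0 0 2 0 / 0 0 0 6
t=2: a0@(3,3) a1@(3,3) a2@(3,3) a3@(1,3) a4@(3,3) a5@(3,3) | pheromone: 0 0 0 0 / 0 0 0 2 / 0 0 1 0 / 0 0 0 10
t=3: a0@(3,3) a1@(3,3) a2@(3,3) a3@(1,3) a4@(3,3) a5@(3,3) | pheromone: 0 0 0 0 / 0 0 0 2 / 0 0 0 0 / 0 0 0 14
t=4: a0@(3,3) a1@(3,3) a2@(3,3) a3@(1,3) a4@(3,3) a5@(3,3) | pheromone: 0 0 0 0 / 0 0 0 2 / 0 0 0 0 / 0 0 0 18
t=5: a0@(3,3) a1@(3,3) a2@(3,3) a3@(1,3) a4@(3,3) a5@(3,3) | pheromone: 0 0 0 0 / 0 0 0 2 / 0 0 0 0 / 0 0 0 22
t=6: a0@(3,3) a1@(3,3) a2@(3,3) a3@(1,3) a4@(3,3) a5@(3,3) | pheromone: 0 0 0 0 / 0 0 0 2 / 0 0 0 0 / 0 0 0 26
t=7: a0@(3,3) a1@(3,3) a2@(3,3) a3@(1,3) a4@(3,3) a5@(3,3) | pheromone: 0 0 0 0 / 0 0 0 2 / 0 0 0 0 / 0 0 0 30

....
...F
....
...F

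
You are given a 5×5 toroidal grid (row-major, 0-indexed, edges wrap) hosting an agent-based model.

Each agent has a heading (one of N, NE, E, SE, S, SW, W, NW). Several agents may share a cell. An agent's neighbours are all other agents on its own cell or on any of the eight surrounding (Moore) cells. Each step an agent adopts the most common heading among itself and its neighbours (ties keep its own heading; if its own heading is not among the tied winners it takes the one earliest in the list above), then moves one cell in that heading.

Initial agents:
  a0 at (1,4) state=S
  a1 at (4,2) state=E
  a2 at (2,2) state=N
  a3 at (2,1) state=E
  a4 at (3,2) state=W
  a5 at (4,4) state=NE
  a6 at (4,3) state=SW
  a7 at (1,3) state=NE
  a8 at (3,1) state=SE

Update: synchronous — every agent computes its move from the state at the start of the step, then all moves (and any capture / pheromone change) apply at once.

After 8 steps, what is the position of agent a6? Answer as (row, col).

t=1: a0@(2,4):S a1@(4,3):E a2@(1,2):N a3@(2,2):E a4@(3,3):E a5@(3,0):NE a6@(0,2):SW a7@(0,4):NE a8@(3,2):E
t=2: a0@(3,4):S a1@(4,4):E a2@(0,2):N a3@(2,3):E a4@(3,4):E a5@(2,1):NE a6@(1,1):SW a7@(4,0):NE a8@(3,3):E
t=3: a0@(3,0):E a1@(4,0):E a2@(4,2):N a3@(2,4):E a4@(3,0):E a5@(1,2):NE a6@(2,0):SW a7@(4,1):E a8@(3,4):E
t=4: a0@(3,1):E a1@(4,1):E a2@(3,2):N a3@(2,0):E a4@(3,1):E a5@(0,3):NE a6@(2,1):E a7@(4,2):E a8@(3,0):E
t=5: a0@(3,2):E a1@(4,2):E a2@(3,3):E a3@(2,1):E a4@(3,2):E a5@(4,4):NE a6@(2,2):E a7@(4,3):E a8@(3,1):E
t=6: a0@(3,3):E a1@(4,3):E a2@(3,4):E a3@(2,2):E a4@(3,3):E a5@(4,0):E a6@(2,3):E a7@(4,4):E a8@(3,2):E
t=7: a0@(3,4):E a1@(4,4):E a2@(3,0):E a3@(2,3):E a4@(3,4):E a5@(4,1):E a6@(2,4):E a7@(4,0):E a8@(3,3):E
t=8: a0@(3,0):E a1@(4,0):E a2@(3,1):E a3@(2,4):E a4@(3,0):E a5@(4,2):E a6@(2,0):E a7@(4,1):E a8@(3,4):E

(2, 0)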